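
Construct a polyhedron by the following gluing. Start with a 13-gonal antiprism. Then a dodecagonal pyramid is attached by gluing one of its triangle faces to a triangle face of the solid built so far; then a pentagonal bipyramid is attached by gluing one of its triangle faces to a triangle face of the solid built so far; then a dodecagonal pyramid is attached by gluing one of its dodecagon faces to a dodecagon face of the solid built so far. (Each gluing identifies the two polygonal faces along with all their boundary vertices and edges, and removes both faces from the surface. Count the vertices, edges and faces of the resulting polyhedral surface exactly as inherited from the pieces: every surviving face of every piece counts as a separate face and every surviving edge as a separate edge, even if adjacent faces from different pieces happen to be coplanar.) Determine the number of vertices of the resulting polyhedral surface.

41

A 13-gonal antiprism: V=26, E=52, F=28.
Attach a dodecagonal pyramid (V=13, E=24, F=13) along a 3-gon: merge 3 vertices and 3 edges, delete both glued faces → V=36, E=73, F=39.
Attach a pentagonal bipyramid (V=7, E=15, F=10) along a 3-gon: merge 3 vertices and 3 edges, delete both glued faces → V=40, E=85, F=47.
Attach a dodecagonal pyramid (V=13, E=24, F=13) along a 12-gon: merge 12 vertices and 12 edges, delete both glued faces → V=41, E=97, F=58.
Check: V − E + F = 41 − 97 + 58 = 2.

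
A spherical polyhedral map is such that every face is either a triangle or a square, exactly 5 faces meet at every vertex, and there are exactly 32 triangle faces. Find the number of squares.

6

Let x be the number of squares; then F = 32 + x.
Edge–face incidences: 2E = 3·32 + 4·x = 96 + 4x.
Every vertex has degree 5, so 5V = 2E.
Euler: V − E + F = 2 ⇒ (2E)/5 − E + (32 + x) = 2.
Multiply by 10: 2·(2E) − 5·(2E) + 10·(32 + x) = 20, i.e. 320 + 10x − 3·(96 + 4x) = 20.
Collecting terms: −2x + 32 = 20, so −2x = −12, so x = 6.
Then 2E = 96 + 4·6 = 120, so E = 60, V = 2E/5 = 24, F = 32 + 6 = 38.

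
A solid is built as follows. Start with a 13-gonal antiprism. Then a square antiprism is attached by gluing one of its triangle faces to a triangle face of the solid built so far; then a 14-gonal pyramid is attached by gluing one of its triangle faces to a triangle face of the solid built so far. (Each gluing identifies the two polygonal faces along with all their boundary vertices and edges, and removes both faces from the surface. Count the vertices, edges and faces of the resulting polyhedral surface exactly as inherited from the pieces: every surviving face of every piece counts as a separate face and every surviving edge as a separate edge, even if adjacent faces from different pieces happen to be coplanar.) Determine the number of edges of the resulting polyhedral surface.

A 13-gonal antiprism: V=26, E=52, F=28.
Attach a square antiprism (V=8, E=16, F=10) along a 3-gon: merge 3 vertices and 3 edges, delete both glued faces → V=31, E=65, F=36.
Attach a 14-gonal pyramid (V=15, E=28, F=15) along a 3-gon: merge 3 vertices and 3 edges, delete both glued faces → V=43, E=90, F=49.
Check: V − E + F = 43 − 90 + 49 = 2.

90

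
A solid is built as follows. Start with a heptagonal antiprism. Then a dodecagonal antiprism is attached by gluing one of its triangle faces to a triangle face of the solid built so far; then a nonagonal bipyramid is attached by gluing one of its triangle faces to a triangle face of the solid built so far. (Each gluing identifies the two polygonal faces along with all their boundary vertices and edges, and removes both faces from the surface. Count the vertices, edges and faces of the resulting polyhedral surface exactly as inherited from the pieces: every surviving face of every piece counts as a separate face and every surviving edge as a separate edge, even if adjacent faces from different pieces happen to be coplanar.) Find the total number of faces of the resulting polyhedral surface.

56

A heptagonal antiprism: V=14, E=28, F=16.
Attach a dodecagonal antiprism (V=24, E=48, F=26) along a 3-gon: merge 3 vertices and 3 edges, delete both glued faces → V=35, E=73, F=40.
Attach a nonagonal bipyramid (V=11, E=27, F=18) along a 3-gon: merge 3 vertices and 3 edges, delete both glued faces → V=43, E=97, F=56.
Check: V − E + F = 43 − 97 + 56 = 2.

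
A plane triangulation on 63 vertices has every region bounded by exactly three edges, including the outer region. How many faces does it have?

In a plane triangulation 3F = 2E and V − E + F = 2, so F = 2V − 4 = 2·63 − 4 = 122.

122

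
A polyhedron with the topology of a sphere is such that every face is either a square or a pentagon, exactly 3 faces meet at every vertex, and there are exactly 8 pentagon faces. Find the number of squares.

2

Let x be the number of squares; then F = 8 + x.
Edge–face incidences: 2E = 5·8 + 4·x = 40 + 4x.
Every vertex has degree 3, so 3V = 2E.
Euler: V − E + F = 2 ⇒ (2E)/3 − E + (8 + x) = 2.
Multiply by 6: 2·(2E) − 3·(2E) + 6·(8 + x) = 12, i.e. 48 + 6x − (40 + 4x) = 12.
Collecting terms: 2x + 8 = 12, so 2x = 4, so x = 2.
Then 2E = 40 + 4·2 = 48, so E = 24, V = 2E/3 = 16, F = 8 + 2 = 10.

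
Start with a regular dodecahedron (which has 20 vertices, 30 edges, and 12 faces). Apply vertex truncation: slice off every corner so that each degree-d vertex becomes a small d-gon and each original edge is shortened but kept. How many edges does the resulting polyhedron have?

90

Truncation replaces each original edge-end by a new vertex, so V′ = 2E = 60.
Each original edge survives, and each old vertex of degree d contributes d new edges; summing degrees gives Σd = 2E, so E′ = E + 2E = 3E = 90.
Each original face survives and each original vertex becomes one new face: F′ = F + V = 32.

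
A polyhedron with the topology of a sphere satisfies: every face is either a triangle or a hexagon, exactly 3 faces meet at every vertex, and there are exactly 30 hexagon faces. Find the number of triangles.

Let x be the number of triangles; then F = 30 + x.
Edge–face incidences: 2E = 6·30 + 3·x = 180 + 3x.
Every vertex has degree 3, so 3V = 2E.
Euler: V − E + F = 2 ⇒ (2E)/3 − E + (30 + x) = 2.
Multiply by 6: 2·(2E) − 3·(2E) + 6·(30 + x) = 12, i.e. 180 + 6x − (180 + 3x) = 12.
Collecting terms: 3x = 12, so x = 4.
Then 2E = 180 + 3·4 = 192, so E = 96, V = 2E/3 = 64, F = 30 + 4 = 34.

4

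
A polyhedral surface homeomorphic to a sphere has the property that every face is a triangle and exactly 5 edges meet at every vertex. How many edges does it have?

30

Each face has 3 edges and each edge borders two faces, so 2E = 3F.
Each vertex has degree 5, so 5V = 2E and hence V = 3F/5.
Euler: V − E + F = 2 ⇒ (3F/5) − (3F/2) + F = 2.
Multiply by 10: (6 − 15 + 10)F = 20, i.e. 1F = 20.
So F = 20, E = 3·20/2 = 30, V = 3·20/5 = 12.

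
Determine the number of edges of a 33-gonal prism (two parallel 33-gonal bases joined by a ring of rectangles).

A prism on an n-gon has two n-gon bases and n rectangular sides: V = 2·33 = 66, E = 3·33 = 99, F = 33 + 2 = 35.

99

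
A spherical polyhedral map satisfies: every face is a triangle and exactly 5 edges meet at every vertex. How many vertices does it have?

12

Each face has 3 edges and each edge borders two faces, so 2E = 3F.
Each vertex has degree 5, so 5V = 2E and hence V = 3F/5.
Euler: V − E + F = 2 ⇒ (3F/5) − (3F/2) + F = 2.
Multiply by 10: (6 − 15 + 10)F = 20, i.e. 1F = 20.
So F = 20, E = 3·20/2 = 30, V = 3·20/5 = 12.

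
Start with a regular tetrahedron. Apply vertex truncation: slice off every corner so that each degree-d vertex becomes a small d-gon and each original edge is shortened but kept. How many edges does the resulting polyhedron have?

18

The base solid has V = 4, E = 6, F = 4.
Truncation replaces each original edge-end by a new vertex, so V′ = 2E = 12.
Each original edge survives, and each old vertex of degree d contributes d new edges; summing degrees gives Σd = 2E, so E′ = E + 2E = 3E = 18.
Each original face survives and each original vertex becomes one new face: F′ = F + V = 8.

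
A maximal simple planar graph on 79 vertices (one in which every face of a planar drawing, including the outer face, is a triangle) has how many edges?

231

In a plane triangulation 3F = 2E and V − E + F = 2, so E = 3V − 6 = 3·79 − 6 = 231.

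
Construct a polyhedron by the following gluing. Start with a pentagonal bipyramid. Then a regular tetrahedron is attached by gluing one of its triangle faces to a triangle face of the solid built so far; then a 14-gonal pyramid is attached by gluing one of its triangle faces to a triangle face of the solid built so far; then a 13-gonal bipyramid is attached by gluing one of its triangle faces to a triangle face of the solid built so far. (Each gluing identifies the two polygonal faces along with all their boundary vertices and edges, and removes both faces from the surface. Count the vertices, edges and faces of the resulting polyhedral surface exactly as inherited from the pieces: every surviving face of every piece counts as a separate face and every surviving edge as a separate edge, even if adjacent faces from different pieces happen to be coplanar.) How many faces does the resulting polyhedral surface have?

49

A pentagonal bipyramid: V=7, E=15, F=10.
Attach a regular tetrahedron (V=4, E=6, F=4) along a 3-gon: merge 3 vertices and 3 edges, delete both glued faces → V=8, E=18, F=12.
Attach a 14-gonal pyramid (V=15, E=28, F=15) along a 3-gon: merge 3 vertices and 3 edges, delete both glued faces → V=20, E=43, F=25.
Attach a 13-gonal bipyramid (V=15, E=39, F=26) along a 3-gon: merge 3 vertices and 3 edges, delete both glued faces → V=32, E=79, F=49.
Check: V − E + F = 32 − 79 + 49 = 2.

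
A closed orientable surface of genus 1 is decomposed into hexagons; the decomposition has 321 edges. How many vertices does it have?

214

χ = 2 − 2·1 = 0, and every face is a hexagon so 6F = 2E.
F = 2E/6 = 107. Then V = 0 + E − F = 0 + 321 − 107 = 214.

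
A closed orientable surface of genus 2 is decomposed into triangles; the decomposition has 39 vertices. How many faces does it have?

χ = 2 − 2·2 = -2, and every face is a triangle so 3F = 2E.
V − E + F = -2 with E = 3F/2 gives 39 − (3/2 − 1)·F = -2, so F = 82 and E = 123.

82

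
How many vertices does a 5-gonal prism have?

A prism on an n-gon has two n-gon bases and n rectangular sides: V = 2·5 = 10, E = 3·5 = 15, F = 5 + 2 = 7.

10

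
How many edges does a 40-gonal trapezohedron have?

The n-trapezohedron (dual of the n-antiprism) has V = 2·40 + 2 = 82, E = 4·40 = 160, F = 2·40 = 80.
Check: V − E + F = 82 − 160 + 80 = 2.

160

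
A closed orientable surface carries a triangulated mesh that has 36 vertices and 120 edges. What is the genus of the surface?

3

Every face is a triangle and each edge borders two faces, so 3F = 2·120, giving F = 80.
χ = V − E + F = 36 − 120 + 80 = -4.
For a closed orientable surface χ = 2 − 2g, so g = (2 − (-4))/2 = 3.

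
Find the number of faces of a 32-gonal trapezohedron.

The n-trapezohedron (dual of the n-antiprism) has V = 2·32 + 2 = 66, E = 4·32 = 128, F = 2·32 = 64.

64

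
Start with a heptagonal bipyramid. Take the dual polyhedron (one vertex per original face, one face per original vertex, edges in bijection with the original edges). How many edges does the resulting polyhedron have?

The base solid has V = 9, E = 21, F = 14.
The dual swaps V and F and preserves E: V′ = F = 14, E′ = E = 21, F′ = V = 9.

21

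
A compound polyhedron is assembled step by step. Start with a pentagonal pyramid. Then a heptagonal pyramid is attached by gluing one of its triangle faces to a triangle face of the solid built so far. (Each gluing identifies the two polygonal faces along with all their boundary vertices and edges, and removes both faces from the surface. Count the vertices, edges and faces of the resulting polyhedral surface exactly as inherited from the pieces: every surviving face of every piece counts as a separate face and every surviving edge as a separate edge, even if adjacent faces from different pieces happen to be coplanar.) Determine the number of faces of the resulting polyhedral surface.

12

A pentagonal pyramid: V=6, E=10, F=6.
Attach a heptagonal pyramid (V=8, E=14, F=8) along a 3-gon: merge 3 vertices and 3 edges, delete both glued faces → V=11, E=21, F=12.
Check: V − E + F = 11 − 21 + 12 = 2.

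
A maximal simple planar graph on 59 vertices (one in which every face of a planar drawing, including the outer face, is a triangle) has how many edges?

In a plane triangulation 3F = 2E and V − E + F = 2, so E = 3V − 6 = 3·59 − 6 = 171.

171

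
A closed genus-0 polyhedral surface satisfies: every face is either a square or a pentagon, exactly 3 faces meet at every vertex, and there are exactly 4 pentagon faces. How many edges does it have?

18

Let x be the number of squares; then F = 4 + x.
Edge–face incidences: 2E = 5·4 + 4·x = 20 + 4x.
Every vertex has degree 3, so 3V = 2E.
Euler: V − E + F = 2 ⇒ (2E)/3 − E + (4 + x) = 2.
Multiply by 6: 2·(2E) − 3·(2E) + 6·(4 + x) = 12, i.e. 24 + 6x − (20 + 4x) = 12.
Collecting terms: 2x + 4 = 12, so 2x = 8, so x = 4.
Then 2E = 20 + 4·4 = 36, so E = 18, V = 2E/3 = 12, F = 4 + 4 = 8.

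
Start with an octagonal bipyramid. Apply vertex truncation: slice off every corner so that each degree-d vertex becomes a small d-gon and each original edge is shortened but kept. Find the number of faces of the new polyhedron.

The base solid has V = 10, E = 24, F = 16.
Truncation replaces each original edge-end by a new vertex, so V′ = 2E = 48.
Each original edge survives, and each old vertex of degree d contributes d new edges; summing degrees gives Σd = 2E, so E′ = E + 2E = 3E = 72.
Each original face survives and each original vertex becomes one new face: F′ = F + V = 26.

26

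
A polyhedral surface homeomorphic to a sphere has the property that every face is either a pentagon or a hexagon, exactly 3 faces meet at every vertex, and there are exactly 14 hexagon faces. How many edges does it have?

72

Let x be the number of pentagons; then F = 14 + x.
Edge–face incidences: 2E = 6·14 + 5·x = 84 + 5x.
Every vertex has degree 3, so 3V = 2E.
Euler: V − E + F = 2 ⇒ (2E)/3 − E + (14 + x) = 2.
Multiply by 6: 2·(2E) − 3·(2E) + 6·(14 + x) = 12, i.e. 84 + 6x − (84 + 5x) = 12.
Collecting terms: x = 12.
Then 2E = 84 + 5·12 = 144, so E = 72, V = 2E/3 = 48, F = 14 + 12 = 26.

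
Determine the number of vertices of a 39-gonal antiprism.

An antiprism on an n-gon has two n-gon caps and 2n triangles: V = 2·39 = 78, E = 4·39 = 156, F = 2·39 + 2 = 80.
Check: V − E + F = 78 − 156 + 80 = 2.

78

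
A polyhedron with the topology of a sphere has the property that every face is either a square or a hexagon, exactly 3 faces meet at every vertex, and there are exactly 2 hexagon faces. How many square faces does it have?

6

Let x be the number of squares; then F = 2 + x.
Edge–face incidences: 2E = 6·2 + 4·x = 12 + 4x.
Every vertex has degree 3, so 3V = 2E.
Euler: V − E + F = 2 ⇒ (2E)/3 − E + (2 + x) = 2.
Multiply by 6: 2·(2E) − 3·(2E) + 6·(2 + x) = 12, i.e. 12 + 6x − (12 + 4x) = 12.
Collecting terms: 2x = 12, so x = 6.
Then 2E = 12 + 4·6 = 36, so E = 18, V = 2E/3 = 12, F = 2 + 6 = 8.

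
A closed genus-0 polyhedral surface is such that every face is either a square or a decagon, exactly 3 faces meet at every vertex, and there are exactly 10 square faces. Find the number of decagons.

2

Let x be the number of decagons; then F = 10 + x.
Edge–face incidences: 2E = 4·10 + 10·x = 40 + 10x.
Every vertex has degree 3, so 3V = 2E.
Euler: V − E + F = 2 ⇒ (2E)/3 − E + (10 + x) = 2.
Multiply by 6: 2·(2E) − 3·(2E) + 6·(10 + x) = 12, i.e. 60 + 6x − (40 + 10x) = 12.
Collecting terms: −4x + 20 = 12, so −4x = −8, so x = 2.
Then 2E = 40 + 10·2 = 60, so E = 30, V = 2E/3 = 20, F = 10 + 2 = 12.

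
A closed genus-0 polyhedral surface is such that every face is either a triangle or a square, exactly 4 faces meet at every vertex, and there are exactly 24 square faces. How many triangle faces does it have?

8

Let x be the number of triangles; then F = 24 + x.
Edge–face incidences: 2E = 4·24 + 3·x = 96 + 3x.
Every vertex has degree 4, so 4V = 2E.
Euler: V − E + F = 2 ⇒ (2E)/4 − E + (24 + x) = 2.
Multiply by 8: 2·(2E) − 4·(2E) + 8·(24 + x) = 16, i.e. 192 + 8x − 2·(96 + 3x) = 16.
Collecting terms: 2x = 16, so x = 8.
Then 2E = 96 + 3·8 = 120, so E = 60, V = 2E/4 = 30, F = 24 + 8 = 32.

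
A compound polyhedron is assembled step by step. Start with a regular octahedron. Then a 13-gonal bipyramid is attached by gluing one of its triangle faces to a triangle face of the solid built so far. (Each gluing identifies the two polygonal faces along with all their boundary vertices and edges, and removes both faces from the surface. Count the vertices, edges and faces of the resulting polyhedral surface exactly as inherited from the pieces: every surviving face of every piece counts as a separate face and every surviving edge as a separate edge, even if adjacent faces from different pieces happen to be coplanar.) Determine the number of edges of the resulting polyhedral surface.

A regular octahedron: V=6, E=12, F=8.
Attach a 13-gonal bipyramid (V=15, E=39, F=26) along a 3-gon: merge 3 vertices and 3 edges, delete both glued faces → V=18, E=48, F=32.
Check: V − E + F = 18 − 48 + 32 = 2.

48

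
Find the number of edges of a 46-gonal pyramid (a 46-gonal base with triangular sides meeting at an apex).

A pyramid on an n-gon base has one n-gon and n triangles: V = 46 + 1 = 47, E = 2·46 = 92, F = 46 + 1 = 47.

92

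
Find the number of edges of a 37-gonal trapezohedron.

148

The n-trapezohedron (dual of the n-antiprism) has V = 2·37 + 2 = 76, E = 4·37 = 148, F = 2·37 = 74.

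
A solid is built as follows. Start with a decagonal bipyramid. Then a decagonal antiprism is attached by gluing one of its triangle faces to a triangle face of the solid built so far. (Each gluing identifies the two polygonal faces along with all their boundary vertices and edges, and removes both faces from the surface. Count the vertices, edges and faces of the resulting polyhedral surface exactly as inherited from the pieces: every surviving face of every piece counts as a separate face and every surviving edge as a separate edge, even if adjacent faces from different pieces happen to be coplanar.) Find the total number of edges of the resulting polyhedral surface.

67

A decagonal bipyramid: V=12, E=30, F=20.
Attach a decagonal antiprism (V=20, E=40, F=22) along a 3-gon: merge 3 vertices and 3 edges, delete both glued faces → V=29, E=67, F=40.
Check: V − E + F = 29 − 67 + 40 = 2.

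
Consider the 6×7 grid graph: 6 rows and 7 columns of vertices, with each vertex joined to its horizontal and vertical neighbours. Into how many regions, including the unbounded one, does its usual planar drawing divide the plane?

31

The grid has V = 6·7 = 42 vertices and E = 6·6 + 7·5 = 71 edges.
F = 2 − V + E = 2 − 42 + 71 = 31.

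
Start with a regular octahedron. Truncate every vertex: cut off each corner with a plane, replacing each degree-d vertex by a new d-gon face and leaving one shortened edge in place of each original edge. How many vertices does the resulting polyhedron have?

24

The base solid has V = 6, E = 12, F = 8.
Truncation replaces each original edge-end by a new vertex, so V′ = 2E = 24.
Each original edge survives, and each old vertex of degree d contributes d new edges; summing degrees gives Σd = 2E, so E′ = E + 2E = 3E = 36.
Each original face survives and each original vertex becomes one new face: F′ = F + V = 14.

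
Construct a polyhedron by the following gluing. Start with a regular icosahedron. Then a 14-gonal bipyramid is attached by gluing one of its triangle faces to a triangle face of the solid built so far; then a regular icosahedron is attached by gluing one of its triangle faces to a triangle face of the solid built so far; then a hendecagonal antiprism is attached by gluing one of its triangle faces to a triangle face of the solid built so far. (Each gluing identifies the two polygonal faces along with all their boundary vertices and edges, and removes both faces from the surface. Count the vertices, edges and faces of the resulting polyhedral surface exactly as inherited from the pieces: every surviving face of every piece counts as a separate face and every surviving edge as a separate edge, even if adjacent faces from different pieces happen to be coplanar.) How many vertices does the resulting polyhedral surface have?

A regular icosahedron: V=12, E=30, F=20.
Attach a 14-gonal bipyramid (V=16, E=42, F=28) along a 3-gon: merge 3 vertices and 3 edges, delete both glued faces → V=25, E=69, F=46.
Attach a regular icosahedron (V=12, E=30, F=20) along a 3-gon: merge 3 vertices and 3 edges, delete both glued faces → V=34, E=96, F=64.
Attach a hendecagonal antiprism (V=22, E=44, F=24) along a 3-gon: merge 3 vertices and 3 edges, delete both glued faces → V=53, E=137, F=86.
Check: V − E + F = 53 − 137 + 86 = 2.

53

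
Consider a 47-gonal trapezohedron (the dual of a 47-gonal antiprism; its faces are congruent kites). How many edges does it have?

The n-trapezohedron (dual of the n-antiprism) has V = 2·47 + 2 = 96, E = 4·47 = 188, F = 2·47 = 94.

188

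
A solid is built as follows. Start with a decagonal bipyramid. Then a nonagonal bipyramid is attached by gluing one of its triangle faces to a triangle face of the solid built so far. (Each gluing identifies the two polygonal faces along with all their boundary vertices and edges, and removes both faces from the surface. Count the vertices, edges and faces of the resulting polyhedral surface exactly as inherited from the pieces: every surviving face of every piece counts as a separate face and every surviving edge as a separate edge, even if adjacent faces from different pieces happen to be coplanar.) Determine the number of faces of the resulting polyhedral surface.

36

A decagonal bipyramid: V=12, E=30, F=20.
Attach a nonagonal bipyramid (V=11, E=27, F=18) along a 3-gon: merge 3 vertices and 3 edges, delete both glued faces → V=20, E=54, F=36.
Check: V − E + F = 20 − 54 + 36 = 2.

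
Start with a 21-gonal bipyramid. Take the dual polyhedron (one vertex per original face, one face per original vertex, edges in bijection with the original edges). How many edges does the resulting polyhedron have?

63

The base solid has V = 23, E = 63, F = 42.
The dual swaps V and F and preserves E: V′ = F = 42, E′ = E = 63, F′ = V = 23.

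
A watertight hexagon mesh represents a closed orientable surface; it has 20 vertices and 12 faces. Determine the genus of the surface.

3

Every face is a hexagon, so 2E = 6·12 = 72, giving E = 36.
χ = V − E + F = 20 − 36 + 12 = -4.
For a closed orientable surface χ = 2 − 2g, so g = (2 − (-4))/2 = 3.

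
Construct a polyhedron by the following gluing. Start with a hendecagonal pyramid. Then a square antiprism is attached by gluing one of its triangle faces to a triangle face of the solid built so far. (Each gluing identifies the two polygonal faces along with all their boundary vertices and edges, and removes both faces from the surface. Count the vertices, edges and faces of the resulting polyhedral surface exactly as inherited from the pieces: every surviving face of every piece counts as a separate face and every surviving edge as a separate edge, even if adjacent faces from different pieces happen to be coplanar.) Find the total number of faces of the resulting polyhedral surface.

A hendecagonal pyramid: V=12, E=22, F=12.
Attach a square antiprism (V=8, E=16, F=10) along a 3-gon: merge 3 vertices and 3 edges, delete both glued faces → V=17, E=35, F=20.
Check: V − E + F = 17 − 35 + 20 = 2.

20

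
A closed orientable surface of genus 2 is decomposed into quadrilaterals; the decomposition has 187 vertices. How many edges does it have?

χ = 2 − 2·2 = -2, and every face is a square so 4F = 2E.
V − E + F = -2 with E = 4F/2 gives 187 − (4/2 − 1)·F = -2, so F = 189 and E = 378.

378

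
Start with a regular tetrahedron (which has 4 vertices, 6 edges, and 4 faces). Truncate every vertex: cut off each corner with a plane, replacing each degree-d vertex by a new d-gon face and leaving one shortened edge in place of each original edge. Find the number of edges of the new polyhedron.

Truncation replaces each original edge-end by a new vertex, so V′ = 2E = 12.
Each original edge survives, and each old vertex of degree d contributes d new edges; summing degrees gives Σd = 2E, so E′ = E + 2E = 3E = 18.
Each original face survives and each original vertex becomes one new face: F′ = F + V = 8.

18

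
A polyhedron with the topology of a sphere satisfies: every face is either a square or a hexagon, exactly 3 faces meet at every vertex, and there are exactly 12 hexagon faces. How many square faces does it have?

Let x be the number of squares; then F = 12 + x.
Edge–face incidences: 2E = 6·12 + 4·x = 72 + 4x.
Every vertex has degree 3, so 3V = 2E.
Euler: V − E + F = 2 ⇒ (2E)/3 − E + (12 + x) = 2.
Multiply by 6: 2·(2E) − 3·(2E) + 6·(12 + x) = 12, i.e. 72 + 6x − (72 + 4x) = 12.
Collecting terms: 2x = 12, so x = 6.
Then 2E = 72 + 4·6 = 96, so E = 48, V = 2E/3 = 32, F = 12 + 6 = 18.

6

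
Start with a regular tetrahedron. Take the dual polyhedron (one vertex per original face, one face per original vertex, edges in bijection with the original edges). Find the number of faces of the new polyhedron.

The base solid has V = 4, E = 6, F = 4.
The dual swaps V and F and preserves E: V′ = F = 4, E′ = E = 6, F′ = V = 4.

4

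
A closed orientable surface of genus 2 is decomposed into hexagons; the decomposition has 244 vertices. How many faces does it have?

χ = 2 − 2·2 = -2, and every face is a hexagon so 6F = 2E.
V − E + F = -2 with E = 6F/2 gives 244 − (6/2 − 1)·F = -2, so F = 123 and E = 369.

123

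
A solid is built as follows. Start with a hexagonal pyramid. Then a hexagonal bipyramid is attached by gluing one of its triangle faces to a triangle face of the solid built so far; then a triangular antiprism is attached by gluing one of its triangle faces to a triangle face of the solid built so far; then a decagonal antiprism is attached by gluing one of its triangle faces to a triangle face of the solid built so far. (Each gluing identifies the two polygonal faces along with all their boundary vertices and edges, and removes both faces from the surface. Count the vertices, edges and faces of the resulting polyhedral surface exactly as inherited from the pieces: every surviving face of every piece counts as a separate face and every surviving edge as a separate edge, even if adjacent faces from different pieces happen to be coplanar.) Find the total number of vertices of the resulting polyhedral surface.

A hexagonal pyramid: V=7, E=12, F=7.
Attach a hexagonal bipyramid (V=8, E=18, F=12) along a 3-gon: merge 3 vertices and 3 edges, delete both glued faces → V=12, E=27, F=17.
Attach a triangular antiprism (V=6, E=12, F=8) along a 3-gon: merge 3 vertices and 3 edges, delete both glued faces → V=15, E=36, F=23.
Attach a decagonal antiprism (V=20, E=40, F=22) along a 3-gon: merge 3 vertices and 3 edges, delete both glued faces → V=32, E=73, F=43.
Check: V − E + F = 32 − 73 + 43 = 2.

32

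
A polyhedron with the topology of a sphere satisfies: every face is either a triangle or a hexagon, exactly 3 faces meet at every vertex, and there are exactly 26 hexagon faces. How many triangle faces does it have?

4

Let x be the number of triangles; then F = 26 + x.
Edge–face incidences: 2E = 6·26 + 3·x = 156 + 3x.
Every vertex has degree 3, so 3V = 2E.
Euler: V − E + F = 2 ⇒ (2E)/3 − E + (26 + x) = 2.
Multiply by 6: 2·(2E) − 3·(2E) + 6·(26 + x) = 12, i.e. 156 + 6x − (156 + 3x) = 12.
Collecting terms: 3x = 12, so x = 4.
Then 2E = 156 + 3·4 = 168, so E = 84, V = 2E/3 = 56, F = 26 + 4 = 30.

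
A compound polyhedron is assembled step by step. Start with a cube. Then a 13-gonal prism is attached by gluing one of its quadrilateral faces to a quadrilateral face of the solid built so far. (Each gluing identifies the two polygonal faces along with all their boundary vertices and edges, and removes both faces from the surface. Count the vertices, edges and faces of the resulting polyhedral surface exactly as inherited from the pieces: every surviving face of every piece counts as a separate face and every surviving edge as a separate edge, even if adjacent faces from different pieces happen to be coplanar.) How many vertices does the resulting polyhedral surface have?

A cube: V=8, E=12, F=6.
Attach a 13-gonal prism (V=26, E=39, F=15) along a 4-gon: merge 4 vertices and 4 edges, delete both glued faces → V=30, E=47, F=19.
Check: V − E + F = 30 − 47 + 19 = 2.

30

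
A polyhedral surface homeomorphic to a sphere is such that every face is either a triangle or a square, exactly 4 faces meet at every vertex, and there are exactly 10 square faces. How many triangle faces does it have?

8

Let x be the number of triangles; then F = 10 + x.
Edge–face incidences: 2E = 4·10 + 3·x = 40 + 3x.
Every vertex has degree 4, so 4V = 2E.
Euler: V − E + F = 2 ⇒ (2E)/4 − E + (10 + x) = 2.
Multiply by 8: 2·(2E) − 4·(2E) + 8·(10 + x) = 16, i.e. 80 + 8x − 2·(40 + 3x) = 16.
Collecting terms: 2x = 16, so x = 8.
Then 2E = 40 + 3·8 = 64, so E = 32, V = 2E/4 = 16, F = 10 + 8 = 18.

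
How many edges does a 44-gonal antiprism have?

An antiprism on an n-gon has two n-gon caps and 2n triangles: V = 2·44 = 88, E = 4·44 = 176, F = 2·44 + 2 = 90.

176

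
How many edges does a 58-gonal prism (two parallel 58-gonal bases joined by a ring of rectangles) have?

A prism on an n-gon has two n-gon bases and n rectangular sides: V = 2·58 = 116, E = 3·58 = 174, F = 58 + 2 = 60.

174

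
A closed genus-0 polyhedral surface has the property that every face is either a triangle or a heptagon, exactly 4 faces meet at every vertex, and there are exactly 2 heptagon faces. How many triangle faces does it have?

14

Let x be the number of triangles; then F = 2 + x.
Edge–face incidences: 2E = 7·2 + 3·x = 14 + 3x.
Every vertex has degree 4, so 4V = 2E.
Euler: V − E + F = 2 ⇒ (2E)/4 − E + (2 + x) = 2.
Multiply by 8: 2·(2E) − 4·(2E) + 8·(2 + x) = 16, i.e. 16 + 8x − 2·(14 + 3x) = 16.
Collecting terms: 2x − 12 = 16, so 2x = 28, so x = 14.
Then 2E = 14 + 3·14 = 56, so E = 28, V = 2E/4 = 14, F = 2 + 14 = 16.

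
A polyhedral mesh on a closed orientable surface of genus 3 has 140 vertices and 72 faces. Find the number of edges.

For a closed orientable surface of genus 3, χ = 2 − 2·3 = -4.
E = V + F − (-4) = 140 + 72 − (-4) = 216.

216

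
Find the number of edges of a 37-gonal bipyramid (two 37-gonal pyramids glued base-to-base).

A bipyramid over an n-gon has 2n triangular faces and n + 2 vertices: V = 37 + 2 = 39, E = 3·37 = 111, F = 2·37 = 74.
Check: V − E + F = 39 − 111 + 74 = 2.

111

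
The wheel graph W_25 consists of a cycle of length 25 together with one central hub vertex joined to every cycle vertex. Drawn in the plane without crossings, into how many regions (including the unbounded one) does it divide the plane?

26

W_25 has V = 25 + 1 = 26 vertices and E = 2·25 = 50 edges.
By Euler's formula F = 2 − V + E = 2 − 26 + 50 = 26.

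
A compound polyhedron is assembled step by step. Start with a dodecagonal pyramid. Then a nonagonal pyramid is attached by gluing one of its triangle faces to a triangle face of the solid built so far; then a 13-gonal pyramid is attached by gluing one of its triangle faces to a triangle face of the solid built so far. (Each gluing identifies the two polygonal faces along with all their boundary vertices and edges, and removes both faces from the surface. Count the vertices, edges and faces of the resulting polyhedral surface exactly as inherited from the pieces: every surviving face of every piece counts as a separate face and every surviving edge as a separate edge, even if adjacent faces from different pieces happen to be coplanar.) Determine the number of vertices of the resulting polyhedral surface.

31

A dodecagonal pyramid: V=13, E=24, F=13.
Attach a nonagonal pyramid (V=10, E=18, F=10) along a 3-gon: merge 3 vertices and 3 edges, delete both glued faces → V=20, E=39, F=21.
Attach a 13-gonal pyramid (V=14, E=26, F=14) along a 3-gon: merge 3 vertices and 3 edges, delete both glued faces → V=31, E=62, F=33.
Check: V − E + F = 31 − 62 + 33 = 2.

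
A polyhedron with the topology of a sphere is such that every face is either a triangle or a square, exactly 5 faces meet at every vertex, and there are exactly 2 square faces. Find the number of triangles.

Let x be the number of triangles; then F = 2 + x.
Edge–face incidences: 2E = 4·2 + 3·x = 8 + 3x.
Every vertex has degree 5, so 5V = 2E.
Euler: V − E + F = 2 ⇒ (2E)/5 − E + (2 + x) = 2.
Multiply by 10: 2·(2E) − 5·(2E) + 10·(2 + x) = 20, i.e. 20 + 10x − 3·(8 + 3x) = 20.
Collecting terms: x − 4 = 20, so x = 24.
Then 2E = 8 + 3·24 = 80, so E = 40, V = 2E/5 = 16, F = 2 + 24 = 26.

24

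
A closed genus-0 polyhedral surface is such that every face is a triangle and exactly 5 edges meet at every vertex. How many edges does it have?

30

Each face has 3 edges and each edge borders two faces, so 2E = 3F.
Each vertex has degree 5, so 5V = 2E and hence V = 3F/5.
Euler: V − E + F = 2 ⇒ (3F/5) − (3F/2) + F = 2.
Multiply by 10: (6 − 15 + 10)F = 20, i.e. 1F = 20.
So F = 20, E = 3·20/2 = 30, V = 3·20/5 = 12.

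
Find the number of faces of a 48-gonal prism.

A prism on an n-gon has two n-gon bases and n rectangular sides: V = 2·48 = 96, E = 3·48 = 144, F = 48 + 2 = 50.

50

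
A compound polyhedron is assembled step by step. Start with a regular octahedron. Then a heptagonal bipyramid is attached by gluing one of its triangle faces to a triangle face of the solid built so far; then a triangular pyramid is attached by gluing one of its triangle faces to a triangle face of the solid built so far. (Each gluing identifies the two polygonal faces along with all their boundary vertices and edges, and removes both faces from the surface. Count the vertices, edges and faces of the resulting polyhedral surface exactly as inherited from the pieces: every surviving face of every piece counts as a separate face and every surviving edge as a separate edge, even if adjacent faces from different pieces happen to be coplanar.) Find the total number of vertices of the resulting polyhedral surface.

13

A regular octahedron: V=6, E=12, F=8.
Attach a heptagonal bipyramid (V=9, E=21, F=14) along a 3-gon: merge 3 vertices and 3 edges, delete both glued faces → V=12, E=30, F=20.
Attach a triangular pyramid (V=4, E=6, F=4) along a 3-gon: merge 3 vertices and 3 edges, delete both glued faces → V=13, E=33, F=22.
Check: V − E + F = 13 − 33 + 22 = 2.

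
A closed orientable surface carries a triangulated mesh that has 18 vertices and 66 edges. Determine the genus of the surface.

3

Every face is a triangle and each edge borders two faces, so 3F = 2·66, giving F = 44.
χ = V − E + F = 18 − 66 + 44 = -4.
For a closed orientable surface χ = 2 − 2g, so g = (2 − (-4))/2 = 3.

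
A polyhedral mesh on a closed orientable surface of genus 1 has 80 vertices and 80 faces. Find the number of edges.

160

For a closed orientable surface of genus 1, χ = 2 − 2·1 = 0.
E = V + F − (0) = 80 + 80 − (0) = 160.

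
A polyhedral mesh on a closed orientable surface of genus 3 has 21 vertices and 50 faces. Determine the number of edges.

For a closed orientable surface of genus 3, χ = 2 − 2·3 = -4.
E = V + F − (-4) = 21 + 50 − (-4) = 75.

75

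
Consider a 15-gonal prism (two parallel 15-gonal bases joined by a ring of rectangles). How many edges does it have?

A prism on an n-gon has two n-gon bases and n rectangular sides: V = 2·15 = 30, E = 3·15 = 45, F = 15 + 2 = 17.
Check: V − E + F = 30 − 45 + 17 = 2.

45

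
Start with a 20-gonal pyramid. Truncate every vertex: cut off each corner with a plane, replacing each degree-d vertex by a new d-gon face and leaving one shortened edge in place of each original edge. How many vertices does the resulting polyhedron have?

The base solid has V = 21, E = 40, F = 21.
Truncation replaces each original edge-end by a new vertex, so V′ = 2E = 80.
Each original edge survives, and each old vertex of degree d contributes d new edges; summing degrees gives Σd = 2E, so E′ = E + 2E = 3E = 120.
Each original face survives and each original vertex becomes one new face: F′ = F + V = 42.

80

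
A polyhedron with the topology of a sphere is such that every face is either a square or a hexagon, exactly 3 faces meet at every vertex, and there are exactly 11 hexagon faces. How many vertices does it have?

30

Let x be the number of squares; then F = 11 + x.
Edge–face incidences: 2E = 6·11 + 4·x = 66 + 4x.
Every vertex has degree 3, so 3V = 2E.
Euler: V − E + F = 2 ⇒ (2E)/3 − E + (11 + x) = 2.
Multiply by 6: 2·(2E) − 3·(2E) + 6·(11 + x) = 12, i.e. 66 + 6x − (66 + 4x) = 12.
Collecting terms: 2x = 12, so x = 6.
Then 2E = 66 + 4·6 = 90, so E = 45, V = 2E/3 = 30, F = 11 + 6 = 17.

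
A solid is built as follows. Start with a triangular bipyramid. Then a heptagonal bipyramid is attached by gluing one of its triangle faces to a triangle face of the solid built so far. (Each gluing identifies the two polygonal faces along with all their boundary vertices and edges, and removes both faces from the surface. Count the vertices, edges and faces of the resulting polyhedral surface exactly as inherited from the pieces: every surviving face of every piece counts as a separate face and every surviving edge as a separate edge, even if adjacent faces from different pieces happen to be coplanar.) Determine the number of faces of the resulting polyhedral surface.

A triangular bipyramid: V=5, E=9, F=6.
Attach a heptagonal bipyramid (V=9, E=21, F=14) along a 3-gon: merge 3 vertices and 3 edges, delete both glued faces → V=11, E=27, F=18.
Check: V − E + F = 11 − 27 + 18 = 2.

18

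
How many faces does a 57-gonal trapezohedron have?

The n-trapezohedron (dual of the n-antiprism) has V = 2·57 + 2 = 116, E = 4·57 = 228, F = 2·57 = 114.

114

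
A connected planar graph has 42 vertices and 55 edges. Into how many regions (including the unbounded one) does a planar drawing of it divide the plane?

Euler's formula for a connected plane graph: V − E + F = 2, so F = 2 − 42 + 55 = 15.

15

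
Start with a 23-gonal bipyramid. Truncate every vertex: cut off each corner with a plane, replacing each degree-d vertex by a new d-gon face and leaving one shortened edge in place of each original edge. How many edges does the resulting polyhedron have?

The base solid has V = 25, E = 69, F = 46.
Truncation replaces each original edge-end by a new vertex, so V′ = 2E = 138.
Each original edge survives, and each old vertex of degree d contributes d new edges; summing degrees gives Σd = 2E, so E′ = E + 2E = 3E = 207.
Each original face survives and each original vertex becomes one new face: F′ = F + V = 71.

207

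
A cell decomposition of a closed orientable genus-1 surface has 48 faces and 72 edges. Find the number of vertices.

For a closed orientable surface of genus 1, χ = 2 − 2·1 = 0.
V = 0 + E − F = 0 + 72 − 48 = 24.

24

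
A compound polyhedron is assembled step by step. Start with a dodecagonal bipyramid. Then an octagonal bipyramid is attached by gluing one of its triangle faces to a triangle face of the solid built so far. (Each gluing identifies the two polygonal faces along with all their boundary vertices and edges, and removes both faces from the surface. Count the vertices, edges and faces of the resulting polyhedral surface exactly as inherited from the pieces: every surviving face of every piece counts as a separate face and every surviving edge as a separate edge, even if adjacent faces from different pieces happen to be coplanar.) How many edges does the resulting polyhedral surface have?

A dodecagonal bipyramid: V=14, E=36, F=24.
Attach an octagonal bipyramid (V=10, E=24, F=16) along a 3-gon: merge 3 vertices and 3 edges, delete both glued faces → V=21, E=57, F=38.
Check: V − E + F = 21 − 57 + 38 = 2.

57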